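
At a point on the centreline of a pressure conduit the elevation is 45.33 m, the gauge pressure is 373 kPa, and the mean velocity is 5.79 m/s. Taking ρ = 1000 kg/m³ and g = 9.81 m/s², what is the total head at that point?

Pressure head ψ = P/(ρg) = 373×1000 / (1000 × 9.81) = 38.02 m.
Velocity head = v²/(2g) = 5.79² / (2 × 9.81) = 1.709 m.
h = z + ψ + v²/(2g) = 45.33 + 38.02 + 1.709 = 85.06 m.

h ≈ 85.06 m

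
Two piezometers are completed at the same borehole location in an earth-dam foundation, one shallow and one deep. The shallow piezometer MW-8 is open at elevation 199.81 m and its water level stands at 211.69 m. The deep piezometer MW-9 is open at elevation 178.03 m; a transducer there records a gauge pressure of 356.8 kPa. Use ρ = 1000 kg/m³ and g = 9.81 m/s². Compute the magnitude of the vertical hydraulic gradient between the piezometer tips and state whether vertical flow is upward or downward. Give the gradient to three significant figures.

Total head at MW-8: h = 211.69 m (water level in the standpipe).
Pressure head at MW-9: ψ = P/(ρg) = 356.8×1000 / (1000 × 9.81) = 36.37 m.
Total head at MW-9: h = z + ψ = 178.03 + 36.37 = 214.40 m.
Δh = h(MW-8) − h(MW-9) = 211.69 − 214.40 = -2.71 m.
Vertical separation Δz = 199.81 − 178.03 = 21.78 m.
|i_v| = |Δh| / Δz = 2.71 / 21.78 = 0.124.
Head is higher in the deep piezometer, so vertical flow is upward (discharge condition).

|i_v| ≈ 0.124; vertical flow is upward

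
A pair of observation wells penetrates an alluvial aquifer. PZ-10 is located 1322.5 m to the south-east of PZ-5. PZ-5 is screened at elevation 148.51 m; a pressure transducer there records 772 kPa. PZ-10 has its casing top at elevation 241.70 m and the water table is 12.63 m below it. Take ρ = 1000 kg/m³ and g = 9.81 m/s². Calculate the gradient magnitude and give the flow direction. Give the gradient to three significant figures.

Pressure head at PZ-5: ψ = P/(ρg) = 772×1000 / (1000 × 9.81) = 78.70 m.
Total head at PZ-5: h = z + ψ = 148.51 + 78.70 = 227.21 m.
Total head at PZ-10: h = 241.70 − 12.63 = 229.07 m.
Head difference: h(PZ-5) − h(PZ-10) = 227.21 − 229.07 = -1.86 m.
Hydraulic gradient: i = |Δh| / L = 1.86 / 1322.5 = 0.00141.
Flow is from higher to lower head: from PZ-10 toward PZ-5, i.e. toward the north-west.

i ≈ 0.00141; groundwater flows toward the north-west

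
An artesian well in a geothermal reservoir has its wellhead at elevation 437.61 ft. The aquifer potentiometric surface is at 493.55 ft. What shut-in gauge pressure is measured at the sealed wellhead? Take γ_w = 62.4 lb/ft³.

Head above the cap: Δh = 493.55 − 437.61 = 55.94 ft.
P = γΔh/144 = 62.4 × 55.94 / 144 = 24.2 psi.

P ≈ 24.2 psi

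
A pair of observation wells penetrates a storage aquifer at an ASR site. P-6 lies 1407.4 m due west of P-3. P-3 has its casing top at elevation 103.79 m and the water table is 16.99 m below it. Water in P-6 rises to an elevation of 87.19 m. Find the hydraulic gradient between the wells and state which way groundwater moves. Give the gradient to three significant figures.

Total head at P-3: h = 103.79 − 16.99 = 86.80 m.
Total head at P-6: h = 87.19 m (water level in the piezometer is the total head).
Head difference: h(P-3) − h(P-6) = 86.80 − 87.19 = -0.39 m.
Hydraulic gradient: i = |Δh| / L = 0.39 / 1407.4 = 0.000277.
Flow is from higher to lower head: from P-6 toward P-3, i.e. toward the east.

i ≈ 0.000277; groundwater flows toward the east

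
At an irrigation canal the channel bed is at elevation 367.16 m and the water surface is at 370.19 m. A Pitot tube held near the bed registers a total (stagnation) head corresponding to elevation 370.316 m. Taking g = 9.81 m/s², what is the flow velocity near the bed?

Near the bed, under hydrostatic conditions, the piezometric head (z + ψ) equals the free-surface elevation, 370.19 m.
Velocity head = total − piezometric = 370.316 − 370.19 = 0.126 m.
v = √(2g·h_v) = √(2 × 9.81 × 0.126) = 1.57 m/s.

v ≈ 1.57 m/s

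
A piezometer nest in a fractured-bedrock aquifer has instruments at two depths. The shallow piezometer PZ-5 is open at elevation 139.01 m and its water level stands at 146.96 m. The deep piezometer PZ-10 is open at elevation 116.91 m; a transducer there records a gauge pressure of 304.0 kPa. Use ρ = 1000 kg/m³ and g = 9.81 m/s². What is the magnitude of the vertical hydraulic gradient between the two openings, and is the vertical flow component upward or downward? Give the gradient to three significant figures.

|i_v| ≈ 0.0425; vertical flow is upward

Total head at PZ-5: h = 146.96 m (water level in the standpipe).
Pressure head at PZ-10: ψ = P/(ρg) = 304.0×1000 / (1000 × 9.81) = 30.99 m.
Total head at PZ-10: h = z + ψ = 116.91 + 30.99 = 147.90 m.
Δh = h(PZ-5) − h(PZ-10) = 146.96 − 147.90 = -0.94 m.
Vertical separation Δz = 139.01 − 116.91 = 22.10 m.
|i_v| = |Δh| / Δz = 0.94 / 22.10 = 0.0425.
Head is higher in the deep piezometer, so vertical flow is upward (discharge condition).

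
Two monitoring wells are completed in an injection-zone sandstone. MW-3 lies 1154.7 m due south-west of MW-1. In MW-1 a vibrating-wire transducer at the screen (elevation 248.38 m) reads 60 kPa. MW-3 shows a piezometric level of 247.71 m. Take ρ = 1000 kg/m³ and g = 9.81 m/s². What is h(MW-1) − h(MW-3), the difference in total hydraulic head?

Pressure head at MW-1: ψ = P/(ρg) = 60×1000 / (1000 × 9.81) = 6.12 m.
Total head at MW-1: h = z + ψ = 248.38 + 6.12 = 254.50 m.
Total head at MW-3: h = 247.71 m (water level in the piezometer is the total head).
Head difference: h(MW-1) − h(MW-3) = 254.50 − 247.71 = 6.79 m.

Δh ≈ 6.79 m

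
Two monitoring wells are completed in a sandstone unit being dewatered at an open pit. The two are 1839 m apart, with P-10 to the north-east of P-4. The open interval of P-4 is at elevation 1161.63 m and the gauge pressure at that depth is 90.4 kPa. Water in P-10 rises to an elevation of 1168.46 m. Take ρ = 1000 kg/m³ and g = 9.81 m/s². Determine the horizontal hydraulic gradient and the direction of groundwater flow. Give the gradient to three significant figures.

Pressure head at P-4: ψ = P/(ρg) = 90.4×1000 / (1000 × 9.81) = 9.22 m.
Total head at P-4: h = z + ψ = 1161.63 + 9.22 = 1170.85 m.
Total head at P-10: h = 1168.46 m (water level in the piezometer is the total head).
Head difference: h(P-4) − h(P-10) = 1170.85 − 1168.46 = 2.39 m.
Hydraulic gradient: i = |Δh| / L = 2.39 / 1839 = 0.00130.
Flow is from higher to lower head: from P-4 toward P-10, i.e. toward the north-east.

i ≈ 0.00130; groundwater flows toward the north-east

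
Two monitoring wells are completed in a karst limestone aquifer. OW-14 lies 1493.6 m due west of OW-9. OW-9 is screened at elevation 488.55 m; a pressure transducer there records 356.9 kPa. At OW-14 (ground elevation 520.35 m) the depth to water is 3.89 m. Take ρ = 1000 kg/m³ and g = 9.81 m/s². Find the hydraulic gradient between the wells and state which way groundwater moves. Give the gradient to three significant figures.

Pressure head at OW-9: ψ = P/(ρg) = 356.9×1000 / (1000 × 9.81) = 36.38 m.
Total head at OW-9: h = z + ψ = 488.55 + 36.38 = 524.93 m.
Total head at OW-14: h = 520.35 − 3.89 = 516.46 m.
Head difference: h(OW-9) − h(OW-14) = 524.93 − 516.46 = 8.47 m.
Hydraulic gradient: i = |Δh| / L = 8.47 / 1493.6 = 0.00567.
Flow is from higher to lower head: from OW-9 toward OW-14, i.e. toward the west.

i ≈ 0.00567; groundwater flows toward the west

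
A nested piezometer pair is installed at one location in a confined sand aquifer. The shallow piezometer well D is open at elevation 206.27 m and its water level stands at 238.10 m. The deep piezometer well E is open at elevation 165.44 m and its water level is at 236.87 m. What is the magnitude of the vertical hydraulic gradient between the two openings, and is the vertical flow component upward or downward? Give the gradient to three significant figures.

|i_v| ≈ 0.0301; vertical flow is downward

Total head at well D: h = 238.10 m (water level in the standpipe).
Total head at well E: h = 236.87 m.
Δh = h(well D) − h(well E) = 238.10 − 236.87 = 1.23 m.
Vertical separation Δz = 206.27 − 165.44 = 40.83 m.
|i_v| = |Δh| / Δz = 1.23 / 40.83 = 0.0301.
Head is higher in the shallow piezometer, so vertical flow is downward (recharge condition).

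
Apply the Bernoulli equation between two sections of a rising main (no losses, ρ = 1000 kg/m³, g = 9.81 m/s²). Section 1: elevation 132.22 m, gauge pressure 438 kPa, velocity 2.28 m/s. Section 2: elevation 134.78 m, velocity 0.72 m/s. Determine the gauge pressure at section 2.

Pressure head at 1: ψ₁ = P₁/(ρg) = 438×1000 / (1000 × 9.81) = 44.65 m.
Velocity heads: v₁²/2g = 2.28²/19.62 = 0.265 m; v₂²/2g = 0.72²/19.62 = 0.026 m.
Total head H = z₁ + ψ₁ + v₁²/2g = 132.22 + 44.65 + 0.265 = 177.13 m.
ψ₂ = H − z₂ − v₂²/2g = 177.13 − 134.78 − 0.026 = 42.32 m.
P₂ = ρgψ₂ = 1000 × 9.81 × 42.32 ≈ 415 kPa.

P₂ ≈ 415 kPa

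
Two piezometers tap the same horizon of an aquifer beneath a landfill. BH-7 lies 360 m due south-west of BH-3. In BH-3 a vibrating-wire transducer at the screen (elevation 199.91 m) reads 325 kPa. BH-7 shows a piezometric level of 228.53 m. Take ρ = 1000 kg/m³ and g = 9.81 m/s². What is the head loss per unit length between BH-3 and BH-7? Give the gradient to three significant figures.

i ≈ 0.0125 m/m

Pressure head at BH-3: ψ = P/(ρg) = 325×1000 / (1000 × 9.81) = 33.13 m.
Total head at BH-3: h = z + ψ = 199.91 + 33.13 = 233.04 m.
Total head at BH-7: h = 228.53 m (water level in the piezometer is the total head).
Head difference: h(BH-3) − h(BH-7) = 233.04 − 228.53 = 4.51 m.
Hydraulic gradient: i = |Δh| / L = 4.51 / 360 = 0.0125.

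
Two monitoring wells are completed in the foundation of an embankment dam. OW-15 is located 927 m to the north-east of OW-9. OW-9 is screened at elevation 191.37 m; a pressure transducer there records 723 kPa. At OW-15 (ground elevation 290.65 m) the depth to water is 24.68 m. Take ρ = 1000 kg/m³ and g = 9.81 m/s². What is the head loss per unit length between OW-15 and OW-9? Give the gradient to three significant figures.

Pressure head at OW-9: ψ = P/(ρg) = 723×1000 / (1000 × 9.81) = 73.70 m.
Total head at OW-9: h = z + ψ = 191.37 + 73.70 = 265.07 m.
Total head at OW-15: h = 290.65 − 24.68 = 265.97 m.
Head difference: h(OW-9) − h(OW-15) = 265.07 − 265.97 = -0.90 m.
Hydraulic gradient: i = |Δh| / L = 0.90 / 927 = 0.000971.

i ≈ 0.000971 m/m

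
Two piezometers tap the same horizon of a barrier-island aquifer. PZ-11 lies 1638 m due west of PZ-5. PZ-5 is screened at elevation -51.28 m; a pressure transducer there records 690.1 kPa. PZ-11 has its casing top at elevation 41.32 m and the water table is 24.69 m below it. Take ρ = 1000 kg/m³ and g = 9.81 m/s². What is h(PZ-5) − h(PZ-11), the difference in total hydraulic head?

Δh ≈ 2.44 m

Pressure head at PZ-5: ψ = P/(ρg) = 690.1×1000 / (1000 × 9.81) = 70.35 m.
Total head at PZ-5: h = z + ψ = -51.28 + 70.35 = 19.07 m.
Total head at PZ-11: h = 41.32 − 24.69 = 16.63 m.
Head difference: h(PZ-5) − h(PZ-11) = 19.07 − 16.63 = 2.44 m.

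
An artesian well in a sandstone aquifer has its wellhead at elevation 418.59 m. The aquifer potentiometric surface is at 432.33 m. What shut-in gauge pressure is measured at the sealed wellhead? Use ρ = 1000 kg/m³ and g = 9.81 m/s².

Head above the cap: Δh = 432.33 − 418.59 = 13.74 m.
P = ρgΔh = 1000 × 9.81 × 13.74 = 134789 Pa ≈ 135 kPa.

P ≈ 135 kPa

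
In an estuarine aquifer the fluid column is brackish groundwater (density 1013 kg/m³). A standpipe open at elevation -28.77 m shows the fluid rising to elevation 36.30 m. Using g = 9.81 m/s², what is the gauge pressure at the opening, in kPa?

P ≈ 647 kPa

Pressure head ψ = h − z = 36.30 − (-28.77) = 65.07 m.
P = ρgψ = 1013 × 9.81 × 65.07 = 646635 Pa ≈ 647 kPa.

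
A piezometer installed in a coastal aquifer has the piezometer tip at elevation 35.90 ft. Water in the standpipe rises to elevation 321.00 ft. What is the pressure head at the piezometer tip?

Total head h = 321.00 ft (the water-surface elevation in the piezometer).
Pressure head ψ = h − z = 321.00 − 35.90 = 285.10 ft.

ψ ≈ 285.10 ft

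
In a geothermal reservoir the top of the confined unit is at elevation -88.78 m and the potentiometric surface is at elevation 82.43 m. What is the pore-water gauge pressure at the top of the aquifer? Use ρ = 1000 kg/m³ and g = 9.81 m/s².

Pressure head at the aquifer top: ψ = h − z = 82.43 − (-88.78) = 171.21 m.
P = ρgψ = 1000 × 9.81 × 171.21 = 1679570 Pa ≈ 1680 kPa.

P ≈ 1680 kPa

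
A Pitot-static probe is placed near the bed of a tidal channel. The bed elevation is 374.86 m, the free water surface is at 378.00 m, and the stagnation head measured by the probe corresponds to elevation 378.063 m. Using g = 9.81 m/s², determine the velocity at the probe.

v ≈ 1.11 m/s

Near the bed, under hydrostatic conditions, the piezometric head (z + ψ) equals the free-surface elevation, 378.00 m.
Velocity head = total − piezometric = 378.063 − 378.00 = 0.063 m.
v = √(2g·h_v) = √(2 × 9.81 × 0.063) = 1.11 m/s.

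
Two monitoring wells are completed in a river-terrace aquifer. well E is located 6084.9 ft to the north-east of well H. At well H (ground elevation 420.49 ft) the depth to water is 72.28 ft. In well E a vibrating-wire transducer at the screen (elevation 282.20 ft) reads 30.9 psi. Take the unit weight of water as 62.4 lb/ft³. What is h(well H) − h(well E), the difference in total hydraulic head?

Total head at well H: h = 420.49 − 72.28 = 348.21 ft.
Pressure head at well E: ψ = 144·P/γ = 144 × 30.9 / 62.4 = 71.31 ft.
Total head at well E: h = z + ψ = 282.20 + 71.31 = 353.51 ft.
Head difference: h(well H) − h(well E) = 348.21 − 353.51 = -5.30 ft.

Δh ≈ -5.30 ft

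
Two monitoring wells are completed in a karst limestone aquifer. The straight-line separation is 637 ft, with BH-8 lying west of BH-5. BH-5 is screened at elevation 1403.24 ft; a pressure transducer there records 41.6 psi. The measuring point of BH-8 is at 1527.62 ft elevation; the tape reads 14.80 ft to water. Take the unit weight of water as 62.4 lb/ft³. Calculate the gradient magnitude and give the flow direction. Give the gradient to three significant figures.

Pressure head at BH-5: ψ = 144·P/γ = 144 × 41.6 / 62.4 = 96.00 ft.
Total head at BH-5: h = z + ψ = 1403.24 + 96.00 = 1499.24 ft.
Total head at BH-8: h = 1527.62 − 14.80 = 1512.82 ft.
Head difference: h(BH-5) − h(BH-8) = 1499.24 − 1512.82 = -13.58 ft.
Hydraulic gradient: i = |Δh| / L = 13.58 / 637 = 0.0213.
Flow is from higher to lower head: from BH-8 toward BH-5, i.e. toward the east.

i ≈ 0.0213; groundwater flows toward the east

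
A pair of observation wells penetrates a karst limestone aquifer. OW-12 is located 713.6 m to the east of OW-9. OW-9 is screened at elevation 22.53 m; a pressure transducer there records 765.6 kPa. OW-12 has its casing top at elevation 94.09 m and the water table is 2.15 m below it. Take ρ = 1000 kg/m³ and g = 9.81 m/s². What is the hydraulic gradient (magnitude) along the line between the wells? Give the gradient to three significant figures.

i ≈ 0.0121

Pressure head at OW-9: ψ = P/(ρg) = 765.6×1000 / (1000 × 9.81) = 78.04 m.
Total head at OW-9: h = z + ψ = 22.53 + 78.04 = 100.57 m.
Total head at OW-12: h = 94.09 − 2.15 = 91.94 m.
Head difference: h(OW-9) − h(OW-12) = 100.57 − 91.94 = 8.63 m.
Hydraulic gradient: i = |Δh| / L = 8.63 / 713.6 = 0.0121.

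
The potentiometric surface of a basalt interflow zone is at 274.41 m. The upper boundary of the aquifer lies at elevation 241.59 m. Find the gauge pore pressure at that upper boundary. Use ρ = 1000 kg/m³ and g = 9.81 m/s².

Pressure head at the aquifer top: ψ = h − z = 274.41 − 241.59 = 32.82 m.
P = ρgψ = 1000 × 9.81 × 32.82 = 321964 Pa ≈ 322 kPa.

P ≈ 322 kPa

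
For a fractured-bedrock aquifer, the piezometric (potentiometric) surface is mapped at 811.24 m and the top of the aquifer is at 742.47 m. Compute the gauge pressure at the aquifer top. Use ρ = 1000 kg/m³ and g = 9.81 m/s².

Pressure head at the aquifer top: ψ = h − z = 811.24 − 742.47 = 68.77 m.
P = ρgψ = 1000 × 9.81 × 68.77 = 674634 Pa ≈ 675 kPa.

P ≈ 675 kPa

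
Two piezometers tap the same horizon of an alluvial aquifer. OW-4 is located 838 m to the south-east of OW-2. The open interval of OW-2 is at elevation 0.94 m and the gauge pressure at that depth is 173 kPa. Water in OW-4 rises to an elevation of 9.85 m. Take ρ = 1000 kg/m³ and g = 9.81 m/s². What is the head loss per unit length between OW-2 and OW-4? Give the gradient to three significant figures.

i ≈ 0.0104 m/m

Pressure head at OW-2: ψ = P/(ρg) = 173×1000 / (1000 × 9.81) = 17.64 m.
Total head at OW-2: h = z + ψ = 0.94 + 17.64 = 18.58 m.
Total head at OW-4: h = 9.85 m (water level in the piezometer is the total head).
Head difference: h(OW-2) − h(OW-4) = 18.58 − 9.85 = 8.73 m.
Hydraulic gradient: i = |Δh| / L = 8.73 / 838 = 0.0104.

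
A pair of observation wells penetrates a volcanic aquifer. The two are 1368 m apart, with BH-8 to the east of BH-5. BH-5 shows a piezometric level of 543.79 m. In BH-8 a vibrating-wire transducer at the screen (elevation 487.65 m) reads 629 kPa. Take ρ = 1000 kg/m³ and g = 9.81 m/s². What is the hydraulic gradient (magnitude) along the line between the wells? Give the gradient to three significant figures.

i ≈ 0.00583

Total head at BH-5: h = 543.79 m (water level in the piezometer is the total head).
Pressure head at BH-8: ψ = P/(ρg) = 629×1000 / (1000 × 9.81) = 64.12 m.
Total head at BH-8: h = z + ψ = 487.65 + 64.12 = 551.77 m.
Head difference: h(BH-5) − h(BH-8) = 543.79 − 551.77 = -7.98 m.
Hydraulic gradient: i = |Δh| / L = 7.98 / 1368 = 0.00583.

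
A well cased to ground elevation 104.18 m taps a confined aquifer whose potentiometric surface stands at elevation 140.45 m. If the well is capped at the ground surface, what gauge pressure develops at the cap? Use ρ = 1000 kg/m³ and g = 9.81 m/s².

P ≈ 356 kPa

Head above the cap: Δh = 140.45 − 104.18 = 36.27 m.
P = ρgΔh = 1000 × 9.81 × 36.27 = 355809 Pa ≈ 356 kPa.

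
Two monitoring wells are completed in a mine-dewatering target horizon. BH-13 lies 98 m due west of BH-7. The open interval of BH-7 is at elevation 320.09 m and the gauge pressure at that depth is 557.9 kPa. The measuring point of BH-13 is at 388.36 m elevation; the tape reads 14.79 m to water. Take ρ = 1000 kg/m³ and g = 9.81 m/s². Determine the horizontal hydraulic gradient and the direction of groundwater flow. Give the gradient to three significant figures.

Pressure head at BH-7: ψ = P/(ρg) = 557.9×1000 / (1000 × 9.81) = 56.87 m.
Total head at BH-7: h = z + ψ = 320.09 + 56.87 = 376.96 m.
Total head at BH-13: h = 388.36 − 14.79 = 373.57 m.
Head difference: h(BH-7) − h(BH-13) = 376.96 − 373.57 = 3.39 m.
Hydraulic gradient: i = |Δh| / L = 3.39 / 98 = 0.0346.
Flow is from higher to lower head: from BH-7 toward BH-13, i.e. toward the west.

i ≈ 0.0346; groundwater flows toward the west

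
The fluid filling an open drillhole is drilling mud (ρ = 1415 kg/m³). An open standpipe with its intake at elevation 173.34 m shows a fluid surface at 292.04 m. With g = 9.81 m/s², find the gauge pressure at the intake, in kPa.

P ≈ 1650 kPa

Pressure head ψ = h − z = 292.04 − 173.34 = 118.70 m.
P = ρgψ = 1415 × 9.81 × 118.70 = 1647693 Pa ≈ 1650 kPa.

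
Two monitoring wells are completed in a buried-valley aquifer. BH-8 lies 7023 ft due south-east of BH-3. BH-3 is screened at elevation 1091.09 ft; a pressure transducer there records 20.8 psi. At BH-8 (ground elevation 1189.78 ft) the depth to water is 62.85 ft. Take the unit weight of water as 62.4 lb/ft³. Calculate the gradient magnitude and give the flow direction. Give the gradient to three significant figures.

Pressure head at BH-3: ψ = 144·P/γ = 144 × 20.8 / 62.4 = 48.00 ft.
Total head at BH-3: h = z + ψ = 1091.09 + 48.00 = 1139.09 ft.
Total head at BH-8: h = 1189.78 − 62.85 = 1126.93 ft.
Head difference: h(BH-3) − h(BH-8) = 1139.09 − 1126.93 = 12.16 ft.
Hydraulic gradient: i = |Δh| / L = 12.16 / 7023 = 0.00173.
Flow is from higher to lower head: from BH-3 toward BH-8, i.e. toward the south-east.

i ≈ 0.00173; groundwater flows toward the south-east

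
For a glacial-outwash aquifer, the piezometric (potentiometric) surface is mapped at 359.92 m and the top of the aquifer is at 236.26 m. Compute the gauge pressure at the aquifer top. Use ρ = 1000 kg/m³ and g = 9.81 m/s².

Pressure head at the aquifer top: ψ = h − z = 359.92 − 236.26 = 123.66 m.
P = ρgψ = 1000 × 9.81 × 123.66 = 1213105 Pa ≈ 1210 kPa.

P ≈ 1210 kPa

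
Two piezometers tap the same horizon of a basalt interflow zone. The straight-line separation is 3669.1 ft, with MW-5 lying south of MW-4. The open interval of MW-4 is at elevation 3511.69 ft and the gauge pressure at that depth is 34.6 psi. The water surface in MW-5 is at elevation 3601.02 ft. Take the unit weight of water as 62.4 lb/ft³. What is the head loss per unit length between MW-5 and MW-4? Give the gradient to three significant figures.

i ≈ 0.00258 ft/ft

Pressure head at MW-4: ψ = 144·P/γ = 144 × 34.6 / 62.4 = 79.85 ft.
Total head at MW-4: h = z + ψ = 3511.69 + 79.85 = 3591.54 ft.
Total head at MW-5: h = 3601.02 ft (water level in the piezometer is the total head).
Head difference: h(MW-4) − h(MW-5) = 3591.54 − 3601.02 = -9.48 ft.
Hydraulic gradient: i = |Δh| / L = 9.48 / 3669.1 = 0.00258.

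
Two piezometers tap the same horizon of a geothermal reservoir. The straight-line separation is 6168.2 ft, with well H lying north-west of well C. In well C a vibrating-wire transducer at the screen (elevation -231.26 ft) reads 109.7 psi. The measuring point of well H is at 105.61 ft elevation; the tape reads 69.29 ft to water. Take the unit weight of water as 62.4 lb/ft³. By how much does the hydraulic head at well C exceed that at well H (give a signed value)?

Pressure head at well C: ψ = 144·P/γ = 144 × 109.7 / 62.4 = 253.15 ft.
Total head at well C: h = z + ψ = -231.26 + 253.15 = 21.89 ft.
Total head at well H: h = 105.61 − 69.29 = 36.32 ft.
Head difference: h(well C) − h(well H) = 21.89 − 36.32 = -14.43 ft.

Δh ≈ -14.43 ft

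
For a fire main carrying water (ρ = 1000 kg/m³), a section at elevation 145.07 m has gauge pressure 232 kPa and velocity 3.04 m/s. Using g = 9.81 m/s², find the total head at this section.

h ≈ 169.19 m

Pressure head ψ = P/(ρg) = 232×1000 / (1000 × 9.81) = 23.65 m.
Velocity head = v²/(2g) = 3.04² / (2 × 9.81) = 0.471 m.
h = z + ψ + v²/(2g) = 145.07 + 23.65 + 0.471 = 169.19 m.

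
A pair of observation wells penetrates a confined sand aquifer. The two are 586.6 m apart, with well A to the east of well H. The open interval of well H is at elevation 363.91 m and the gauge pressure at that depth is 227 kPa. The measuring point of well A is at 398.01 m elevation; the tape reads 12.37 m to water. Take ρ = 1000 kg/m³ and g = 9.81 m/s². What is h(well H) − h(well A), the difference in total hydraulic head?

Δh ≈ 1.41 m

Pressure head at well H: ψ = P/(ρg) = 227×1000 / (1000 × 9.81) = 23.14 m.
Total head at well H: h = z + ψ = 363.91 + 23.14 = 387.05 m.
Total head at well A: h = 398.01 − 12.37 = 385.64 m.
Head difference: h(well H) − h(well A) = 387.05 − 385.64 = 1.41 m.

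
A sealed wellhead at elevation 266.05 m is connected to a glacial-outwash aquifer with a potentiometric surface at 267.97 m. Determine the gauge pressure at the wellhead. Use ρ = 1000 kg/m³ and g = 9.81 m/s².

Head above the cap: Δh = 267.97 − 266.05 = 1.92 m.
P = ρgΔh = 1000 × 9.81 × 1.92 = 18835 Pa ≈ 18.8 kPa.

P ≈ 18.8 kPa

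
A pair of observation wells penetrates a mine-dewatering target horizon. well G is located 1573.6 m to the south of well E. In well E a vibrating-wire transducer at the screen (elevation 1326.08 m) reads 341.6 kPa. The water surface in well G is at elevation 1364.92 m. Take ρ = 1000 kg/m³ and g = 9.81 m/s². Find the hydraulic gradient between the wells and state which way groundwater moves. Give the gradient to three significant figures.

Pressure head at well E: ψ = P/(ρg) = 341.6×1000 / (1000 × 9.81) = 34.82 m.
Total head at well E: h = z + ψ = 1326.08 + 34.82 = 1360.90 m.
Total head at well G: h = 1364.92 m (water level in the piezometer is the total head).
Head difference: h(well E) − h(well G) = 1360.90 − 1364.92 = -4.02 m.
Hydraulic gradient: i = |Δh| / L = 4.02 / 1573.6 = 0.00255.
Flow is from higher to lower head: from well G toward well E, i.e. toward the north.

i ≈ 0.00255; groundwater flows toward the north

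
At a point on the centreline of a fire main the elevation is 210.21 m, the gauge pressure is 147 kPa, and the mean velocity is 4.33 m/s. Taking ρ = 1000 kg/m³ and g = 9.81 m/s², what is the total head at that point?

Pressure head ψ = P/(ρg) = 147×1000 / (1000 × 9.81) = 14.98 m.
Velocity head = v²/(2g) = 4.33² / (2 × 9.81) = 0.956 m.
h = z + ψ + v²/(2g) = 210.21 + 14.98 + 0.956 = 226.15 m.

h ≈ 226.15 m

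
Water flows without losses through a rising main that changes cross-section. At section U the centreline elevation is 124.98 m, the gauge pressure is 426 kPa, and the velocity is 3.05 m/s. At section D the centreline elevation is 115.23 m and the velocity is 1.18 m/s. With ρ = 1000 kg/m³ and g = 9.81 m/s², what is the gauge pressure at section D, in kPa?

Pressure head at U: ψ₁ = P₁/(ρg) = 426×1000 / (1000 × 9.81) = 43.43 m.
Velocity heads: v₁²/2g = 3.05²/19.62 = 0.474 m; v₂²/2g = 1.18²/19.62 = 0.071 m.
Total head H = z₁ + ψ₁ + v₁²/2g = 124.98 + 43.43 + 0.474 = 168.88 m.
ψ₂ = H − z₂ − v₂²/2g = 168.88 − 115.23 − 0.071 = 53.58 m.
P₂ = ρgψ₂ = 1000 × 9.81 × 53.58 ≈ 526 kPa.

P₂ ≈ 526 kPa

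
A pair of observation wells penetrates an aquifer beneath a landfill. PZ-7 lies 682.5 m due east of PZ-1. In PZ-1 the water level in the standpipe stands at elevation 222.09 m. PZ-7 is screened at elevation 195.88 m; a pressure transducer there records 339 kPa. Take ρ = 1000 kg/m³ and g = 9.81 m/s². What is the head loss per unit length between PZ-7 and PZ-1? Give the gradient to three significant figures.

Total head at PZ-1: h = 222.09 m (water level in the piezometer is the total head).
Pressure head at PZ-7: ψ = P/(ρg) = 339×1000 / (1000 × 9.81) = 34.56 m.
Total head at PZ-7: h = z + ψ = 195.88 + 34.56 = 230.44 m.
Head difference: h(PZ-1) − h(PZ-7) = 222.09 − 230.44 = -8.35 m.
Hydraulic gradient: i = |Δh| / L = 8.35 / 682.5 = 0.0122.

i ≈ 0.0122 m/m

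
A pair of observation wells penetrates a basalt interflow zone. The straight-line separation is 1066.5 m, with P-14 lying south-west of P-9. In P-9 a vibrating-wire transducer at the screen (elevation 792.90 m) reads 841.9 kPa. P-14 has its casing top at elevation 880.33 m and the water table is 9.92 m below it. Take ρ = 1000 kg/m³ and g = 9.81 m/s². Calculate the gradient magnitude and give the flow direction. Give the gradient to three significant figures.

i ≈ 0.00779; groundwater flows toward the south-west

Pressure head at P-9: ψ = P/(ρg) = 841.9×1000 / (1000 × 9.81) = 85.82 m.
Total head at P-9: h = z + ψ = 792.90 + 85.82 = 878.72 m.
Total head at P-14: h = 880.33 − 9.92 = 870.41 m.
Head difference: h(P-9) − h(P-14) = 878.72 − 870.41 = 8.31 m.
Hydraulic gradient: i = |Δh| / L = 8.31 / 1066.5 = 0.00779.
Flow is from higher to lower head: from P-9 toward P-14, i.e. toward the south-west.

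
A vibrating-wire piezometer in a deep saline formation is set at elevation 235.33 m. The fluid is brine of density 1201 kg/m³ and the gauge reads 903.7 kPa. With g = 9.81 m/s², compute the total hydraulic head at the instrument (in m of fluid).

h ≈ 312.03 m

ψ = P/(ρg) = 903.7×1000 / (1201 × 9.81) = 76.70 m.
h = z + ψ = 235.33 + 76.70 = 312.03 m.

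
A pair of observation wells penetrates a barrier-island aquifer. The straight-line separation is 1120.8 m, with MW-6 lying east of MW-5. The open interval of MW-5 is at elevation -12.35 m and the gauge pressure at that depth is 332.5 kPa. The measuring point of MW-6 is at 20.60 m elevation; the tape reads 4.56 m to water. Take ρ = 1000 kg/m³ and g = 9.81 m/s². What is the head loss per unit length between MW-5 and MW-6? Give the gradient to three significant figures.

i ≈ 0.00491 m/m

Pressure head at MW-5: ψ = P/(ρg) = 332.5×1000 / (1000 × 9.81) = 33.89 m.
Total head at MW-5: h = z + ψ = -12.35 + 33.89 = 21.54 m.
Total head at MW-6: h = 20.60 − 4.56 = 16.04 m.
Head difference: h(MW-5) − h(MW-6) = 21.54 − 16.04 = 5.50 m.
Hydraulic gradient: i = |Δh| / L = 5.50 / 1120.8 = 0.00491.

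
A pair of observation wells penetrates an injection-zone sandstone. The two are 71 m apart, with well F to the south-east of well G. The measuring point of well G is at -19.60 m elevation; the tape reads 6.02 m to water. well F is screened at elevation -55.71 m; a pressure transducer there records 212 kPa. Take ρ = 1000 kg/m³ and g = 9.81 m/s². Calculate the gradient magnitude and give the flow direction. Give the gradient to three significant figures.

Total head at well G: h = -19.60 − 6.02 = -25.62 m.
Pressure head at well F: ψ = P/(ρg) = 212×1000 / (1000 × 9.81) = 21.61 m.
Total head at well F: h = z + ψ = -55.71 + 21.61 = -34.10 m.
Head difference: h(well G) − h(well F) = -25.62 − (-34.10) = 8.48 m.
Hydraulic gradient: i = |Δh| / L = 8.48 / 71 = 0.119.
Flow is from higher to lower head: from well G toward well F, i.e. toward the south-east.

i ≈ 0.119; groundwater flows toward the south-east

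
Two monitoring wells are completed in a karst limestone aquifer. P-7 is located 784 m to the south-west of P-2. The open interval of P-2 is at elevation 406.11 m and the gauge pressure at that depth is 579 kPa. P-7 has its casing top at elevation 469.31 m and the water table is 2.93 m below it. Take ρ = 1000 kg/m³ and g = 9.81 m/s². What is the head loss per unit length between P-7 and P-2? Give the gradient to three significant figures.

i ≈ 0.00159 m/m

Pressure head at P-2: ψ = P/(ρg) = 579×1000 / (1000 × 9.81) = 59.02 m.
Total head at P-2: h = z + ψ = 406.11 + 59.02 = 465.13 m.
Total head at P-7: h = 469.31 − 2.93 = 466.38 m.
Head difference: h(P-2) − h(P-7) = 465.13 − 466.38 = -1.25 m.
Hydraulic gradient: i = |Δh| / L = 1.25 / 784 = 0.00159.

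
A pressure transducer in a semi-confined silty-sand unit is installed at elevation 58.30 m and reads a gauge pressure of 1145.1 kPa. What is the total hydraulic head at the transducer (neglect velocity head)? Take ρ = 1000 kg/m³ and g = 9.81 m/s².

h ≈ 175.03 m

ψ = P/(ρg) = 1145.1×1000 / (1000 × 9.81) = 116.73 m.
h = z + ψ = 58.30 + 116.73 = 175.03 m.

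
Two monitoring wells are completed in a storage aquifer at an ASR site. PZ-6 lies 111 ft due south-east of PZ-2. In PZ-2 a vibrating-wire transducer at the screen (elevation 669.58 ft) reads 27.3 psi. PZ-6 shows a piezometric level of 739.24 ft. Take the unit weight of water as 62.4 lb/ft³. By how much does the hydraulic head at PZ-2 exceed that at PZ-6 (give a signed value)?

Pressure head at PZ-2: ψ = 144·P/γ = 144 × 27.3 / 62.4 = 63.00 ft.
Total head at PZ-2: h = z + ψ = 669.58 + 63.00 = 732.58 ft.
Total head at PZ-6: h = 739.24 ft (water level in the piezometer is the total head).
Head difference: h(PZ-2) − h(PZ-6) = 732.58 − 739.24 = -6.66 ft.

Δh ≈ -6.66 ft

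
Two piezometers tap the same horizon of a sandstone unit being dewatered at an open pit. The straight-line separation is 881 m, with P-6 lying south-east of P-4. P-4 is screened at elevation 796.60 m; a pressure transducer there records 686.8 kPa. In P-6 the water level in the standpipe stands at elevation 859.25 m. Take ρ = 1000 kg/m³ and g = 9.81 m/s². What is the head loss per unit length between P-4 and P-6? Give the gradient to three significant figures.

Pressure head at P-4: ψ = P/(ρg) = 686.8×1000 / (1000 × 9.81) = 70.01 m.
Total head at P-4: h = z + ψ = 796.60 + 70.01 = 866.61 m.
Total head at P-6: h = 859.25 m (water level in the piezometer is the total head).
Head difference: h(P-4) − h(P-6) = 866.61 − 859.25 = 7.36 m.
Hydraulic gradient: i = |Δh| / L = 7.36 / 881 = 0.00835.

i ≈ 0.00835 m/m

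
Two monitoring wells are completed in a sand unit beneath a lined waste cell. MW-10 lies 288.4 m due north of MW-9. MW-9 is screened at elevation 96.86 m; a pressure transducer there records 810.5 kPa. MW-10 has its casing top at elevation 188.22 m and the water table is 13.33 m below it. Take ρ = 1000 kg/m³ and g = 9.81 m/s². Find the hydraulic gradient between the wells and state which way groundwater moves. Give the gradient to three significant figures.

Pressure head at MW-9: ψ = P/(ρg) = 810.5×1000 / (1000 × 9.81) = 82.62 m.
Total head at MW-9: h = z + ψ = 96.86 + 82.62 = 179.48 m.
Total head at MW-10: h = 188.22 − 13.33 = 174.89 m.
Head difference: h(MW-9) − h(MW-10) = 179.48 − 174.89 = 4.59 m.
Hydraulic gradient: i = |Δh| / L = 4.59 / 288.4 = 0.0159.
Flow is from higher to lower head: from MW-9 toward MW-10, i.e. toward the north.

i ≈ 0.0159; groundwater flows toward the north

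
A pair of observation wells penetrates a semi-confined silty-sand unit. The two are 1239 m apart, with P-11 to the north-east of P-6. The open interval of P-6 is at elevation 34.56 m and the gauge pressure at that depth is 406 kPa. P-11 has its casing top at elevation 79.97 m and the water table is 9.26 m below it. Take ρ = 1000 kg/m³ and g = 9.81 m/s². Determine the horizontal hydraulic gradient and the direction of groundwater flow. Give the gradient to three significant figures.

Pressure head at P-6: ψ = P/(ρg) = 406×1000 / (1000 × 9.81) = 41.39 m.
Total head at P-6: h = z + ψ = 34.56 + 41.39 = 75.95 m.
Total head at P-11: h = 79.97 − 9.26 = 70.71 m.
Head difference: h(P-6) − h(P-11) = 75.95 − 70.71 = 5.24 m.
Hydraulic gradient: i = |Δh| / L = 5.24 / 1239 = 0.00423.
Flow is from higher to lower head: from P-6 toward P-11, i.e. toward the north-east.

i ≈ 0.00423; groundwater flows toward the north-east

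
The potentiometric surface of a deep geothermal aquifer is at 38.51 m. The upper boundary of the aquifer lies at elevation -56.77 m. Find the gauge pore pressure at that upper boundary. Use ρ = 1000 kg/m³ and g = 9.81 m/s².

P ≈ 935 kPa

Pressure head at the aquifer top: ψ = h − z = 38.51 − (-56.77) = 95.28 m.
P = ρgψ = 1000 × 9.81 × 95.28 = 934697 Pa ≈ 935 kPa.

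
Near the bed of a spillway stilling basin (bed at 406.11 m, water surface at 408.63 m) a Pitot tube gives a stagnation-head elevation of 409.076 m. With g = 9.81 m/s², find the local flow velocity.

v ≈ 2.96 m/s

Near the bed, under hydrostatic conditions, the piezometric head (z + ψ) equals the free-surface elevation, 408.63 m.
Velocity head = total − piezometric = 409.076 − 408.63 = 0.446 m.
v = √(2g·h_v) = √(2 × 9.81 × 0.446) = 2.96 m/s.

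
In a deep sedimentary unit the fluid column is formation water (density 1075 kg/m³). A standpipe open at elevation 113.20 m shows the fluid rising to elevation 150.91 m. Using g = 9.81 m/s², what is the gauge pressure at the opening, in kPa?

P ≈ 398 kPa

Pressure head ψ = h − z = 150.91 − 113.20 = 37.71 m.
P = ρgψ = 1075 × 9.81 × 37.71 = 397680 Pa ≈ 398 kPa.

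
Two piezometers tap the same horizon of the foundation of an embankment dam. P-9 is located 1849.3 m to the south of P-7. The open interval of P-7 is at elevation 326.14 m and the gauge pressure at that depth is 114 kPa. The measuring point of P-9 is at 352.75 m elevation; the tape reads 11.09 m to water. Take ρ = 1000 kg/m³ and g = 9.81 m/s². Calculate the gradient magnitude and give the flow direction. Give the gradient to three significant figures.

Pressure head at P-7: ψ = P/(ρg) = 114×1000 / (1000 × 9.81) = 11.62 m.
Total head at P-7: h = z + ψ = 326.14 + 11.62 = 337.76 m.
Total head at P-9: h = 352.75 − 11.09 = 341.66 m.
Head difference: h(P-7) − h(P-9) = 337.76 − 341.66 = -3.90 m.
Hydraulic gradient: i = |Δh| / L = 3.90 / 1849.3 = 0.00211.
Flow is from higher to lower head: from P-9 toward P-7, i.e. toward the north.

i ≈ 0.00211; groundwater flows toward the north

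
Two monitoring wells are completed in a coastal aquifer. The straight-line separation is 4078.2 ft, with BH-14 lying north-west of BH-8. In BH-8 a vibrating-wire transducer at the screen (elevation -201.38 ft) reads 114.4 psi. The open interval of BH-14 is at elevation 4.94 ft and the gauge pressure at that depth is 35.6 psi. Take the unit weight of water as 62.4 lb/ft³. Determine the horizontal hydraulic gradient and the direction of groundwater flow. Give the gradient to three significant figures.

i ≈ 0.00600; groundwater flows toward the south-east

Pressure head at BH-8: ψ = 144·P/γ = 144 × 114.4 / 62.4 = 264.00 ft.
Total head at BH-8: h = z + ψ = -201.38 + 264.00 = 62.62 ft.
Pressure head at BH-14: ψ = 144·P/γ = 144 × 35.6 / 62.4 = 82.15 ft.
Total head at BH-14: h = z + ψ = 4.94 + 82.15 = 87.09 ft.
Head difference: h(BH-8) − h(BH-14) = 62.62 − 87.09 = -24.47 ft.
Hydraulic gradient: i = |Δh| / L = 24.47 / 4078.2 = 0.00600.
Flow is from higher to lower head: from BH-14 toward BH-8, i.e. toward the south-east.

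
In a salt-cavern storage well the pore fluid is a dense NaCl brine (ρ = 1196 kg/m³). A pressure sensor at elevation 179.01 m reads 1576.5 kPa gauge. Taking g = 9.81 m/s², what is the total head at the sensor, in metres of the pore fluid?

h ≈ 313.38 m

ψ = P/(ρg) = 1576.5×1000 / (1196 × 9.81) = 134.37 m.
h = z + ψ = 179.01 + 134.37 = 313.38 m.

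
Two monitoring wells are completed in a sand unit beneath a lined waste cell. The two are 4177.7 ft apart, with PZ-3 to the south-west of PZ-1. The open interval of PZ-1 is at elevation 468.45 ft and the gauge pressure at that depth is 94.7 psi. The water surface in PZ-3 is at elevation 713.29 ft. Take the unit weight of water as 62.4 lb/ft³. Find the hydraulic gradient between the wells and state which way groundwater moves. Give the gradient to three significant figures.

Pressure head at PZ-1: ψ = 144·P/γ = 144 × 94.7 / 62.4 = 218.54 ft.
Total head at PZ-1: h = z + ψ = 468.45 + 218.54 = 686.99 ft.
Total head at PZ-3: h = 713.29 ft (water level in the piezometer is the total head).
Head difference: h(PZ-1) − h(PZ-3) = 686.99 − 713.29 = -26.30 ft.
Hydraulic gradient: i = |Δh| / L = 26.30 / 4177.7 = 0.00630.
Flow is from higher to lower head: from PZ-3 toward PZ-1, i.e. toward the north-east.

i ≈ 0.00630; groundwater flows toward the north-east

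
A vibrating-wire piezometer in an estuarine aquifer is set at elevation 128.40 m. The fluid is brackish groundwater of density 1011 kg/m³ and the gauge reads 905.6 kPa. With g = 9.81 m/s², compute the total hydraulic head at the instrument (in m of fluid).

ψ = P/(ρg) = 905.6×1000 / (1011 × 9.81) = 91.31 m.
h = z + ψ = 128.40 + 91.31 = 219.71 m.

h ≈ 219.71 m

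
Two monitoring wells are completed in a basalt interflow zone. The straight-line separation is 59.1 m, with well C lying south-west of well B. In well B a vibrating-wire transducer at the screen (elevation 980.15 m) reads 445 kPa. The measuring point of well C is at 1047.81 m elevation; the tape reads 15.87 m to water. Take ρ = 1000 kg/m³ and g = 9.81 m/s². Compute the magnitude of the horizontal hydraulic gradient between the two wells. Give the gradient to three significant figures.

i ≈ 0.109

Pressure head at well B: ψ = P/(ρg) = 445×1000 / (1000 × 9.81) = 45.36 m.
Total head at well B: h = z + ψ = 980.15 + 45.36 = 1025.51 m.
Total head at well C: h = 1047.81 − 15.87 = 1031.94 m.
Head difference: h(well B) − h(well C) = 1025.51 − 1031.94 = -6.43 m.
Hydraulic gradient: i = |Δh| / L = 6.43 / 59.1 = 0.109.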